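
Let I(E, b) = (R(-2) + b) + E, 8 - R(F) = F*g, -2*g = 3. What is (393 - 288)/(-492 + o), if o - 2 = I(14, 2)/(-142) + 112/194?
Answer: -41322/192667 ≈ -0.21447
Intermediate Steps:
g = -3/2 (g = -½*3 = -3/2 ≈ -1.5000)
R(F) = 8 + 3*F/2 (R(F) = 8 - F*(-3)/2 = 8 - (-3)*F/2 = 8 + 3*F/2)
I(E, b) = 5 + E + b (I(E, b) = ((8 + (3/2)*(-2)) + b) + E = ((8 - 3) + b) + E = (5 + b) + E = 5 + E + b)
o = 33463/13774 (o = 2 + ((5 + 14 + 2)/(-142) + 112/194) = 2 + (21*(-1/142) + 112*(1/194)) = 2 + (-21/142 + 56/97) = 2 + 5915/13774 = 33463/13774 ≈ 2.4294)
(393 - 288)/(-492 + o) = (393 - 288)/(-492 + 33463/13774) = 105/(-6743345/13774) = 105*(-13774/6743345) = -41322/192667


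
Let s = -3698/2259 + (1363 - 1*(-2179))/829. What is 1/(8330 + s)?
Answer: 1872711/15604618366 ≈ 0.00012001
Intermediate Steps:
s = 4935736/1872711 (s = -3698*1/2259 + (1363 + 2179)*(1/829) = -3698/2259 + 3542*(1/829) = -3698/2259 + 3542/829 = 4935736/1872711 ≈ 2.6356)
1/(8330 + s) = 1/(8330 + 4935736/1872711) = 1/(15604618366/1872711) = 1872711/15604618366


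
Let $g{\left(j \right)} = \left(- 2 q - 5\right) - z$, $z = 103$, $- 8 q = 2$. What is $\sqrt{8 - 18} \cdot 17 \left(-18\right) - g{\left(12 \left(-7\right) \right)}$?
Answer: $\frac{215}{2} - 306 i \sqrt{10} \approx 107.5 - 967.66 i$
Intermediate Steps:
$q = - \frac{1}{4}$ ($q = \left(- \frac{1}{8}\right) 2 = - \frac{1}{4} \approx -0.25$)
$g{\left(j \right)} = - \frac{215}{2}$ ($g{\left(j \right)} = \left(\left(-2\right) \left(- \frac{1}{4}\right) - 5\right) - 103 = \left(\frac{1}{2} - 5\right) - 103 = - \frac{9}{2} - 103 = - \frac{215}{2}$)
$\sqrt{8 - 18} \cdot 17 \left(-18\right) - g{\left(12 \left(-7\right) \right)} = \sqrt{8 - 18} \cdot 17 \left(-18\right) - - \frac{215}{2} = \sqrt{-10} \cdot 17 \left(-18\right) + \frac{215}{2} = i \sqrt{10} \cdot 17 \left(-18\right) + \frac{215}{2} = 17 i \sqrt{10} \left(-18\right) + \frac{215}{2} = - 306 i \sqrt{10} + \frac{215}{2} = \frac{215}{2} - 306 i \sqrt{10}$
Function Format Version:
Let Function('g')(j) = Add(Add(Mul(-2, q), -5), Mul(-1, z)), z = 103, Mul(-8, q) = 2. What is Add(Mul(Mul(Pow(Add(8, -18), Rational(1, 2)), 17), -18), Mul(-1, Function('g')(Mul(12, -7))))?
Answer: Add(Rational(215, 2), Mul(-306, I, Pow(10, Rational(1, 2)))) ≈ Add(107.50, Mul(-967.66, I))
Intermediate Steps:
q = Rational(-1, 4) (q = Mul(Rational(-1, 8), 2) = Rational(-1, 4) ≈ -0.25000)
Function('g')(j) = Rational(-215, 2) (Function('g')(j) = Add(Add(Mul(-2, Rational(-1, 4)), -5), Mul(-1, 103)) = Add(Add(Rational(1, 2), -5), -103) = Add(Rational(-9, 2), -103) = Rational(-215, 2))
Add(Mul(Mul(Pow(Add(8, -18), Rational(1, 2)), 17), -18), Mul(-1, Function('g')(Mul(12, -7)))) = Add(Mul(Mul(Pow(Add(8, -18), Rational(1, 2)), 17), -18), Mul(-1, Rational(-215, 2))) = Add(Mul(Mul(Pow(-10, Rational(1, 2)), 17), -18), Rational(215, 2)) = Add(Mul(Mul(Mul(I, Pow(10, Rational(1, 2))), 17), -18), Rational(215, 2)) = Add(Mul(Mul(17, I, Pow(10, Rational(1, 2))), -18), Rational(215, 2)) = Add(Mul(-306, I, Pow(10, Rational(1, 2))), Rational(215, 2)) = Add(Rational(215, 2), Mul(-306, I, Pow(10, Rational(1, 2))))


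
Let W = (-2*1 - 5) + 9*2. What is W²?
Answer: 121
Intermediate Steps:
W = 11 (W = (-2 - 5) + 18 = -7 + 18 = 11)
W² = 11² = 121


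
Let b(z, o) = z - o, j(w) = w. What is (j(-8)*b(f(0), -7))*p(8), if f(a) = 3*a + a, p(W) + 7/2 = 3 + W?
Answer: -420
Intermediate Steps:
p(W) = -½ + W (p(W) = -7/2 + (3 + W) = -½ + W)
f(a) = 4*a
(j(-8)*b(f(0), -7))*p(8) = (-8*(4*0 - 1*(-7)))*(-½ + 8) = -8*(0 + 7)*(15/2) = -8*7*(15/2) = -56*15/2 = -420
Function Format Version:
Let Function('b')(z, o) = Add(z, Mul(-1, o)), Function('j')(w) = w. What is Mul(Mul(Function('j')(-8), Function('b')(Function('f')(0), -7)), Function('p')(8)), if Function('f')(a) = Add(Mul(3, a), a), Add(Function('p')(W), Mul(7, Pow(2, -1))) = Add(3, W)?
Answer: -420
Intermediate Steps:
Function('p')(W) = Add(Rational(-1, 2), W) (Function('p')(W) = Add(Rational(-7, 2), Add(3, W)) = Add(Rational(-1, 2), W))
Function('f')(a) = Mul(4, a)
Mul(Mul(Function('j')(-8), Function('b')(Function('f')(0), -7)), Function('p')(8)) = Mul(Mul(-8, Add(Mul(4, 0), Mul(-1, -7))), Add(Rational(-1, 2), 8)) = Mul(Mul(-8, Add(0, 7)), Rational(15, 2)) = Mul(Mul(-8, 7), Rational(15, 2)) = Mul(-56, Rational(15, 2)) = -420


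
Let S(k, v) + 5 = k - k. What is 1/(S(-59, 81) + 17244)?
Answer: 1/17239 ≈ 5.8008e-5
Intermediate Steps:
S(k, v) = -5 (S(k, v) = -5 + (k - k) = -5 + 0 = -5)
1/(S(-59, 81) + 17244) = 1/(-5 + 17244) = 1/17239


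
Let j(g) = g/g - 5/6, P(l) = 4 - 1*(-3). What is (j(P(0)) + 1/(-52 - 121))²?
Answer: 27889/1077444 ≈ 0.025884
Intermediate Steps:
P(l) = 7 (P(l) = 4 + 3 = 7)
j(g) = ⅙ (j(g) = 1 - 5*⅙ = 1 - ⅚ = ⅙)
(j(P(0)) + 1/(-52 - 121))² = (⅙ + 1/(-52 - 121))² = (⅙ + 1/(-173))² = (⅙ - 1/173)² = (167/1038)² = 27889/1077444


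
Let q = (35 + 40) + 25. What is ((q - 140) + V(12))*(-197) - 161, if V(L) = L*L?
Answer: -20649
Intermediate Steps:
q = 100 (q = 75 + 25 = 100)
V(L) = L²
((q - 140) + V(12))*(-197) - 161 = ((100 - 140) + 12²)*(-197) - 161 = (-40 + 144)*(-197) - 161 = 104*(-197) - 161 = -20488 - 161 = -20649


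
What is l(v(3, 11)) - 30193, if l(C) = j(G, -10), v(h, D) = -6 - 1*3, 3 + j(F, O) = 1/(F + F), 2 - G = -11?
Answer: -785095/26 ≈ -30196.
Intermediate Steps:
G = 13 (G = 2 - 1*(-11) = 2 + 11 = 13)
j(F, O) = -3 + 1/(2*F) (j(F, O) = -3 + 1/(F + F) = -3 + 1/(2*F))
v(h, D) = -9 (v(h, D) = -6 - 3 = -9)
l(C) = -77/26 (l(C) = -3 + (½)/13 = -3 + (½)*(1/13) = -3 + 1/26 = -77/26)
l(v(3, 11)) - 30193 = -77/26 - 30193 = -785095/26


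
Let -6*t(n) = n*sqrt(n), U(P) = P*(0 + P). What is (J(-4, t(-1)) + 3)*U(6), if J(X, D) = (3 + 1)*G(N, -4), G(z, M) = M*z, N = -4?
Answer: 2412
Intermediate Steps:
U(P) = P**2 (U(P) = P*P = P**2)
t(n) = -n**(3/2)/6 (t(n) = -n*sqrt(n)/6 = -n**(3/2)/6)
J(X, D) = 64 (J(X, D) = (3 + 1)*(-4*(-4)) = 4*16 = 64)
(J(-4, t(-1)) + 3)*U(6) = (64 + 3)*6**2 = 67*36 = 2412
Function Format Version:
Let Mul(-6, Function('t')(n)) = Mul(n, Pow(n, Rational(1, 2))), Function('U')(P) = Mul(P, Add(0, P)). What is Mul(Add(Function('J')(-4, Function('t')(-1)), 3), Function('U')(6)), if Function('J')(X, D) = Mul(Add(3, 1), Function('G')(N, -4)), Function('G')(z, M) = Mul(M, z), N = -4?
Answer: 2412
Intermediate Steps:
Function('U')(P) = Pow(P, 2) (Function('U')(P) = Mul(P, P) = Pow(P, 2))
Function('t')(n) = Mul(Rational(-1, 6), Pow(n, Rational(3, 2))) (Function('t')(n) = Mul(Rational(-1, 6), Mul(n, Pow(n, Rational(1, 2)))) = Mul(Rational(-1, 6), Pow(n, Rational(3, 2))))
Function('J')(X, D) = 64 (Function('J')(X, D) = Mul(Add(3, 1), Mul(-4, -4)) = Mul(4, 16) = 64)
Mul(Add(Function('J')(-4, Function('t')(-1)), 3), Function('U')(6)) = Mul(Add(64, 3), Pow(6, 2)) = Mul(67, 36) = 2412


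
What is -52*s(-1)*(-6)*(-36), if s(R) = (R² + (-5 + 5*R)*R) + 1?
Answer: -134784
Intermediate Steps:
s(R) = 1 + R² + R*(-5 + 5*R) (s(R) = (R² + R*(-5 + 5*R)) + 1 = 1 + R² + R*(-5 + 5*R))
-52*s(-1)*(-6)*(-36) = -52*(1 - 5*(-1) + 6*(-1)²)*(-6)*(-36) = -52*(1 + 5 + 6*1)*(-6)*(-36) = -52*(1 + 5 + 6)*(-6)*(-36) = -624*(-6)*(-36) = -52*(-72)*(-36) = 3744*(-36) = -134784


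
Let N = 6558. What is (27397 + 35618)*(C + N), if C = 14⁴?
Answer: 2834036610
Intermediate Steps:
C = 38416
(27397 + 35618)*(C + N) = (27397 + 35618)*(38416 + 6558) = 63015*44974 = 2834036610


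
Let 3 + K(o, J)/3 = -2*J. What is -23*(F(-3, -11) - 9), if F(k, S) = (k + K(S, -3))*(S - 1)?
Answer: 1863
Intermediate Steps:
K(o, J) = -9 - 6*J (K(o, J) = -9 + 3*(-2*J) = -9 - 6*J)
F(k, S) = (-1 + S)*(9 + k) (F(k, S) = (k + (-9 - 6*(-3)))*(S - 1) = (k + (-9 + 18))*(-1 + S) = (k + 9)*(-1 + S) = (9 + k)*(-1 + S) = (-1 + S)*(9 + k))
-23*(F(-3, -11) - 9) = -23*((-9 - 1*(-3) + 9*(-11) - 11*(-3)) - 9) = -23*((-9 + 3 - 99 + 33) - 9) = -23*(-72 - 9) = -23*(-81) = 1863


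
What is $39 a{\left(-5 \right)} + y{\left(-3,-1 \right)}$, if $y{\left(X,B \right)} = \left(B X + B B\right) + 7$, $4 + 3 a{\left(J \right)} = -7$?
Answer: $-132$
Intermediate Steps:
$a{\left(J \right)} = - \frac{11}{3}$ ($a{\left(J \right)} = - \frac{4}{3} + \frac{1}{3} \left(-7\right) = - \frac{4}{3} - \frac{7}{3} = - \frac{11}{3}$)
$y{\left(X,B \right)} = 7 + B^{2} + B X$ ($y{\left(X,B \right)} = \left(B X + B^{2}\right) + 7 = \left(B^{2} + B X\right) + 7 = 7 + B^{2} + B X$)
$39 a{\left(-5 \right)} + y{\left(-3,-1 \right)} = 39 \left(- \frac{11}{3}\right) + \left(7 + \left(-1\right)^{2} - -3\right) = -143 + \left(7 + 1 + 3\right) = -143 + 11 = -132$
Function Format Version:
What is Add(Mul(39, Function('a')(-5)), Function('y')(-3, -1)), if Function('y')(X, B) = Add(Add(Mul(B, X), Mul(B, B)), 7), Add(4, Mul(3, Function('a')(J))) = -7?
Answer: -132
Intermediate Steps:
Function('a')(J) = Rational(-11, 3) (Function('a')(J) = Add(Rational(-4, 3), Mul(Rational(1, 3), -7)) = Add(Rational(-4, 3), Rational(-7, 3)) = Rational(-11, 3))
Function('y')(X, B) = Add(7, Pow(B, 2), Mul(B, X)) (Function('y')(X, B) = Add(Add(Mul(B, X), Pow(B, 2)), 7) = Add(Add(Pow(B, 2), Mul(B, X)), 7) = Add(7, Pow(B, 2), Mul(B, X)))
Add(Mul(39, Function('a')(-5)), Function('y')(-3, -1)) = Add(Mul(39, Rational(-11, 3)), Add(7, Pow(-1, 2), Mul(-1, -3))) = Add(-143, Add(7, 1, 3)) = Add(-143, 11) = -132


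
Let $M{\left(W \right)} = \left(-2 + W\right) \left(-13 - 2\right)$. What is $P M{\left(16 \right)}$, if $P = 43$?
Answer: $-9030$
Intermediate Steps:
$M{\left(W \right)} = 30 - 15 W$ ($M{\left(W \right)} = \left(-2 + W\right) \left(-15\right) = 30 - 15 W$)
$P M{\left(16 \right)} = 43 \left(30 - 240\right) = 43 \left(-210\right) = -9030$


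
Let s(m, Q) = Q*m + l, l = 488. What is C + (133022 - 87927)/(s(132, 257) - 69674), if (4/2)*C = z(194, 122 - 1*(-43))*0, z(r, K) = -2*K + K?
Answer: -45095/35262 ≈ -1.2789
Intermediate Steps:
s(m, Q) = 488 + Q*m (s(m, Q) = Q*m + 488 = 488 + Q*m)
z(r, K) = -K
C = 0 (C = (-(122 - 1*(-43))*0)/2 = (-(122 + 43)*0)/2 = (-1*165*0)/2 = (-165*0)/2 = (1/2)*0 = 0)
C + (133022 - 87927)/(s(132, 257) - 69674) = 0 + (133022 - 87927)/((488 + 257*132) - 69674) = 0 + 45095/((488 + 33924) - 69674) = 0 + 45095/(34412 - 69674) = 0 + 45095/(-35262) = 0 + 45095*(-1/35262) = 0 - 45095/35262 = -45095/35262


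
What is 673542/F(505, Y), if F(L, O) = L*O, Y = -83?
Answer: -673542/41915 ≈ -16.069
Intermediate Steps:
673542/F(505, Y) = 673542/((505*(-83))) = 673542/(-41915) = 673542*(-1/41915) = -673542/41915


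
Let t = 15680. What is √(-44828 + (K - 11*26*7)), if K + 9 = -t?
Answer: I*√62519 ≈ 250.04*I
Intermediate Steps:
K = -15689 (K = -9 - 1*15680 = -9 - 15680 = -15689)
√(-44828 + (K - 11*26*7)) = √(-44828 + (-15689 - 11*26*7)) = √(-44828 + (-15689 - 286*7)) = √(-44828 + (-15689 - 2002)) = √(-44828 - 17691) = √(-62519) = I*√62519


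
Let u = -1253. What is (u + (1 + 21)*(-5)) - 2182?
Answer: -3545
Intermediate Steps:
(u + (1 + 21)*(-5)) - 2182 = (-1253 + (1 + 21)*(-5)) - 2182 = (-1253 + 22*(-5)) - 2182 = (-1253 - 110) - 2182 = -1363 - 2182 = -3545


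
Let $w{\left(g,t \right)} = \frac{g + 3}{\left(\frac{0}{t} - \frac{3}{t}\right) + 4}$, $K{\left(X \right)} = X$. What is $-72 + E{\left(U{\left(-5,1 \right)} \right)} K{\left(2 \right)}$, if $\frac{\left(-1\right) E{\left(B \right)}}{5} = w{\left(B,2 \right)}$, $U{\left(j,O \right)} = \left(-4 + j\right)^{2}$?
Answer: $-408$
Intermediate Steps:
$w{\left(g,t \right)} = \frac{3 + g}{4 - \frac{3}{t}}$ ($w{\left(g,t \right)} = \frac{3 + g}{\left(0 - \frac{3}{t}\right) + 4} = \frac{3 + g}{- \frac{3}{t} + 4} = \frac{3 + g}{4 - \frac{3}{t}}$)
$E{\left(B \right)} = -6 - 2 B$ ($E{\left(B \right)} = - 5 \frac{2 \left(3 + B\right)}{-3 + 4 \cdot 2} = - 5 \frac{2 \left(3 + B\right)}{-3 + 8} = - 5 \frac{2 \left(3 + B\right)}{5} = - 5 \cdot 2 \cdot \frac{1}{5} \left(3 + B\right) = - 5 \left(\frac{6}{5} + \frac{2 B}{5}\right) = -6 - 2 B$)
$-72 + E{\left(U{\left(-5,1 \right)} \right)} K{\left(2 \right)} = -72 + \left(-6 - 2 \left(-4 - 5\right)^{2}\right) 2 = -72 + \left(-6 - 2 \left(-9\right)^{2}\right) 2 = -72 + \left(-6 - 162\right) 2 = -72 - 336 = -408$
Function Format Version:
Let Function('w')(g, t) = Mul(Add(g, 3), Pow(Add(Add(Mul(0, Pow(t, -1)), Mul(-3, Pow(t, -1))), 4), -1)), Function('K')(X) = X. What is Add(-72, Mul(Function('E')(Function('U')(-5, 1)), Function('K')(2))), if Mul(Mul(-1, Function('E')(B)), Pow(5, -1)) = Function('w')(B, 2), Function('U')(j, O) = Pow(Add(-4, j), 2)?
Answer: -408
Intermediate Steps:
Function('w')(g, t) = Mul(Pow(Add(4, Mul(-3, Pow(t, -1))), -1), Add(3, g)) (Function('w')(g, t) = Mul(Add(3, g), Pow(Add(Add(0, Mul(-3, Pow(t, -1))), 4), -1)) = Mul(Add(3, g), Pow(Add(Mul(-3, Pow(t, -1)), 4), -1)) = Mul(Add(3, g), Pow(Add(4, Mul(-3, Pow(t, -1))), -1)) = Mul(Pow(Add(4, Mul(-3, Pow(t, -1))), -1), Add(3, g)))
Function('E')(B) = Add(-6, Mul(-2, B)) (Function('E')(B) = Mul(-5, Mul(2, Pow(Add(-3, Mul(4, 2)), -1), Add(3, B))) = Mul(-5, Mul(2, Pow(Add(-3, 8), -1), Add(3, B))) = Mul(-5, Mul(2, Pow(5, -1), Add(3, B))) = Mul(-5, Mul(2, Rational(1, 5), Add(3, B))) = Mul(-5, Add(Rational(6, 5), Mul(Rational(2, 5), B))) = Add(-6, Mul(-2, B)))
Add(-72, Mul(Function('E')(Function('U')(-5, 1)), Function('K')(2))) = Add(-72, Mul(Add(-6, Mul(-2, Pow(Add(-4, -5), 2))), 2)) = Add(-72, Mul(Add(-6, Mul(-2, Pow(-9, 2))), 2)) = Add(-72, Mul(Add(-6, Mul(-2, 81)), 2)) = Add(-72, Mul(Add(-6, -162), 2)) = Add(-72, Mul(-168, 2)) = Add(-72, -336) = -408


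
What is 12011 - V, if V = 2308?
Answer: 9703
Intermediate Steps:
12011 - V = 12011 - 1*2308 = 12011 - 2308 = 9703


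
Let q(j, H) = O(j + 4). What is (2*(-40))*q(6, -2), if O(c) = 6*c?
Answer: -4800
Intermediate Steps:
q(j, H) = 24 + 6*j (q(j, H) = 6*(j + 4) = 6*(4 + j) = 24 + 6*j)
(2*(-40))*q(6, -2) = (2*(-40))*(24 + 6*6) = -80*(24 + 36) = -80*60 = -4800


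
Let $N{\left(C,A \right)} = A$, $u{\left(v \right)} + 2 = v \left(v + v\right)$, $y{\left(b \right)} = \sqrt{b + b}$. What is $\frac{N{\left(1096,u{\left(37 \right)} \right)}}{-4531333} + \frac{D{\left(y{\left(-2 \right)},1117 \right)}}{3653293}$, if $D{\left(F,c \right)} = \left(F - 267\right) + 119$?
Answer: $- \frac{10666046932}{16554287129569} + \frac{2 i}{3653293} \approx -0.00064431 + 5.4745 \cdot 10^{-7} i$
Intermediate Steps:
$y{\left(b \right)} = \sqrt{2} \sqrt{b}$ ($y{\left(b \right)} = \sqrt{2 b} = \sqrt{2} \sqrt{b}$)
$u{\left(v \right)} = -2 + 2 v^{2}$ ($u{\left(v \right)} = -2 + v \left(v + v\right) = -2 + v 2 v = -2 + 2 v^{2}$)
$D{\left(F,c \right)} = -148 + F$ ($D{\left(F,c \right)} = \left(-267 + F\right) + 119 = -148 + F$)
$\frac{N{\left(1096,u{\left(37 \right)} \right)}}{-4531333} + \frac{D{\left(y{\left(-2 \right)},1117 \right)}}{3653293} = \frac{-2 + 2 \cdot 37^{2}}{-4531333} + \frac{-148 + \sqrt{2} \sqrt{-2}}{3653293} = \left(-2 + 2 \cdot 1369\right) \left(- \frac{1}{4531333}\right) + \left(-148 + \sqrt{2} i \sqrt{2}\right) \frac{1}{3653293} = \left(-2 + 2738\right) \left(- \frac{1}{4531333}\right) + \left(-148 + 2 i\right) \frac{1}{3653293} = 2736 \left(- \frac{1}{4531333}\right) - \left(\frac{148}{3653293} - \frac{2 i}{3653293}\right) = - \frac{2736}{4531333} - \left(\frac{148}{3653293} - \frac{2 i}{3653293}\right) = - \frac{10666046932}{16554287129569} + \frac{2 i}{3653293}$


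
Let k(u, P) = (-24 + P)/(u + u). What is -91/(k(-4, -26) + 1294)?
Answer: -52/743 ≈ -0.069987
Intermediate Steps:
k(u, P) = (-24 + P)/(2*u) (k(u, P) = (-24 + P)/((2*u)) = (-24 + P)*(1/(2*u)) = (-24 + P)/(2*u))
-91/(k(-4, -26) + 1294) = -91/((½)*(-24 - 26)/(-4) + 1294) = -91/((½)*(-¼)*(-50) + 1294) = -91/(25/4 + 1294) = -91/5201/4 = -91*4/5201 = -52/743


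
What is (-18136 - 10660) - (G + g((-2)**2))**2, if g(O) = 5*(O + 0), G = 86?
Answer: -40032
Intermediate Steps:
g(O) = 5*O
(-18136 - 10660) - (G + g((-2)**2))**2 = (-18136 - 10660) - (86 + 5*(-2)**2)**2 = -28796 - (86 + 5*4)**2 = -28796 - (86 + 20)**2 = -28796 - 1*106**2 = -28796 - 1*11236 = -28796 - 11236 = -40032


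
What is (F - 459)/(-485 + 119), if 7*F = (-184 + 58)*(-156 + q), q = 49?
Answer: -489/122 ≈ -4.0082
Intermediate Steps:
F = 1926 (F = ((-184 + 58)*(-156 + 49))/7 = (-126*(-107))/7 = (1/7)*13482 = 1926)
(F - 459)/(-485 + 119) = (1926 - 459)/(-485 + 119) = 1467/(-366) = 1467*(-1/366) = -489/122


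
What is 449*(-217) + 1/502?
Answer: -48911365/502 ≈ -97433.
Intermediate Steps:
449*(-217) + 1/502 = -97433 + 1/502 = -48911365/502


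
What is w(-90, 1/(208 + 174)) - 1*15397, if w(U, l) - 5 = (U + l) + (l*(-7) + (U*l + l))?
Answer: -5914219/382 ≈ -15482.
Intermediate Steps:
w(U, l) = 5 + U - 5*l + U*l (w(U, l) = 5 + ((U + l) + (l*(-7) + (U*l + l))) = 5 + ((U + l) + (-7*l + (l + U*l))) = 5 + ((U + l) + (-6*l + U*l)) = 5 + (U - 5*l + U*l) = 5 + U - 5*l + U*l)
w(-90, 1/(208 + 174)) - 1*15397 = (5 - 90 - 5/(208 + 174) - 90/(208 + 174)) - 1*15397 = (5 - 90 - 5/382 - 90/382) - 15397 = (5 - 90 - 5*1/382 - 90*1/382) - 15397 = (5 - 90 - 5/382 - 45/191) - 15397 = -32565/382 - 15397 = -5914219/382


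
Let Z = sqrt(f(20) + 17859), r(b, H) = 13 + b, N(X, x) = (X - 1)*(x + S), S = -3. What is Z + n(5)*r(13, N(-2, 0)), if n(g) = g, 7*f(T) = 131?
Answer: 130 + 2*sqrt(219002)/7 ≈ 263.71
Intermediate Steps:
N(X, x) = (-1 + X)*(-3 + x) (N(X, x) = (X - 1)*(x - 3) = (-1 + X)*(-3 + x))
f(T) = 131/7 (f(T) = (1/7)*131 = 131/7)
Z = 2*sqrt(219002)/7 (Z = sqrt(131/7 + 17859) = sqrt(125144/7) = 2*sqrt(219002)/7 ≈ 133.71)
Z + n(5)*r(13, N(-2, 0)) = 2*sqrt(219002)/7 + 5*(13 + 13) = 2*sqrt(219002)/7 + 5*26 = 2*sqrt(219002)/7 + 130 = 130 + 2*sqrt(219002)/7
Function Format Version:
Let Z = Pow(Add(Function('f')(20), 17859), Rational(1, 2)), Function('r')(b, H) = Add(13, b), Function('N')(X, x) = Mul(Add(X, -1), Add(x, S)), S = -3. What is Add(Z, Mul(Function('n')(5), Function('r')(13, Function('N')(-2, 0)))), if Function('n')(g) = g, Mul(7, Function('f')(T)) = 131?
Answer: Add(130, Mul(Rational(2, 7), Pow(219002, Rational(1, 2)))) ≈ 263.71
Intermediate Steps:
Function('N')(X, x) = Mul(Add(-1, X), Add(-3, x)) (Function('N')(X, x) = Mul(Add(X, -1), Add(x, -3)) = Mul(Add(-1, X), Add(-3, x)))
Function('f')(T) = Rational(131, 7) (Function('f')(T) = Mul(Rational(1, 7), 131) = Rational(131, 7))
Z = Mul(Rational(2, 7), Pow(219002, Rational(1, 2))) (Z = Pow(Add(Rational(131, 7), 17859), Rational(1, 2)) = Pow(Rational(125144, 7), Rational(1, 2)) = Mul(Rational(2, 7), Pow(219002, Rational(1, 2))) ≈ 133.71)
Add(Z, Mul(Function('n')(5), Function('r')(13, Function('N')(-2, 0)))) = Add(Mul(Rational(2, 7), Pow(219002, Rational(1, 2))), Mul(5, Add(13, 13))) = Add(Mul(Rational(2, 7), Pow(219002, Rational(1, 2))), Mul(5, 26)) = Add(Mul(Rational(2, 7), Pow(219002, Rational(1, 2))), 130) = Add(130, Mul(Rational(2, 7), Pow(219002, Rational(1, 2))))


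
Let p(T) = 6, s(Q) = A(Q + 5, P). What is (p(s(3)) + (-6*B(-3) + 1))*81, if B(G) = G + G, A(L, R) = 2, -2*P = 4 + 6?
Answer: 3483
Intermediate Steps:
P = -5 (P = -(4 + 6)/2 = -1/2*10 = -5)
s(Q) = 2
B(G) = 2*G
(p(s(3)) + (-6*B(-3) + 1))*81 = (6 + (-12*(-3) + 1))*81 = (6 + (-6*(-6) + 1))*81 = (6 + (36 + 1))*81 = (6 + 37)*81 = 43*81 = 3483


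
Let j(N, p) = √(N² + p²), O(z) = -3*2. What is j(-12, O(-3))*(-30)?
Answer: -180*√5 ≈ -402.49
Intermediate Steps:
O(z) = -6
j(-12, O(-3))*(-30) = √((-12)² + (-6)²)*(-30) = √(144 + 36)*(-30) = √180*(-30) = (6*√5)*(-30) = -180*√5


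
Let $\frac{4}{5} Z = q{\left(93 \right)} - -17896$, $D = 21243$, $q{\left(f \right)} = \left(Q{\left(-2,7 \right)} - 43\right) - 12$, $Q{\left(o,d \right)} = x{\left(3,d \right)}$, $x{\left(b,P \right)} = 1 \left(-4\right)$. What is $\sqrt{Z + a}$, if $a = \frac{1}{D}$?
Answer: $\frac{\sqrt{40246073480037}}{42486} \approx 149.32$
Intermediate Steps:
$x{\left(b,P \right)} = -4$
$Q{\left(o,d \right)} = -4$
$q{\left(f \right)} = -59$ ($q{\left(f \right)} = \left(-4 - 43\right) - 12 = -47 - 12 = -59$)
$a = \frac{1}{21243} \approx 4.7074 \cdot 10^{-5}$
$Z = \frac{89185}{4}$ ($Z = \frac{5 \left(-59 - -17896\right)}{4} = \frac{5 \left(-59 + 17896\right)}{4} = \frac{5}{4} \cdot 17837 = \frac{89185}{4} \approx 22296.0$)
$\sqrt{Z + a} = \sqrt{\frac{89185}{4} + \frac{1}{21243}} = \sqrt{\frac{1894556959}{84972}} = \frac{\sqrt{40246073480037}}{42486}$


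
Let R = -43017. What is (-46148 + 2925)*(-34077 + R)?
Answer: 3332233962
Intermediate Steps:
(-46148 + 2925)*(-34077 + R) = (-46148 + 2925)*(-34077 - 43017) = -43223*(-77094) = 3332233962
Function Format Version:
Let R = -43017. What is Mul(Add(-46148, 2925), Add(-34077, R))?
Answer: 3332233962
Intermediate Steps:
Mul(Add(-46148, 2925), Add(-34077, R)) = Mul(Add(-46148, 2925), Add(-34077, -43017)) = Mul(-43223, -77094) = 3332233962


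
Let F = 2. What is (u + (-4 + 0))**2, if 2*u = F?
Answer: 9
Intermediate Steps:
u = 1 (u = (1/2)*2 = 1)
(u + (-4 + 0))**2 = (1 + (-4 + 0))**2 = (1 - 4)**2 = (-3)**2 = 9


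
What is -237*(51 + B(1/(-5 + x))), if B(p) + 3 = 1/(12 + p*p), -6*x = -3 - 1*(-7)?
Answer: -13207615/1159 ≈ -11396.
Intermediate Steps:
x = -⅔ (x = -(-3 - 1*(-7))/6 = -(-3 + 7)/6 = -⅙*4 = -⅔ ≈ -0.66667)
B(p) = -3 + 1/(12 + p²) (B(p) = -3 + 1/(12 + p*p) = -3 + 1/(12 + p²))
-237*(51 + B(1/(-5 + x))) = -237*(51 + (-35 - 3/(-5 - ⅔)²)/(12 + (1/(-5 - ⅔))²)) = -237*(51 + (-35 - 3*(1/(-17/3))²)/(12 + (1/(-17/3))²)) = -237*(51 + (-35 - 3*(-3/17)²)/(12 + (-3/17)²)) = -237*(51 + (-35 - 3*9/289)/(12 + 9/289)) = -237*(51 + (-35 - 27/289)/(3477/289)) = -237*(51 + (289/3477)*(-10142/289)) = -237*(51 - 10142/3477) = -237*167185/3477 = -13207615/1159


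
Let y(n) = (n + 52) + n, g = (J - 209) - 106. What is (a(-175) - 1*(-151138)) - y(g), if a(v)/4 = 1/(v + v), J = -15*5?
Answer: 26576548/175 ≈ 1.5187e+5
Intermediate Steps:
J = -75
a(v) = 2/v (a(v) = 4/(v + v) = 4/((2*v)) = 4*(1/(2*v)) = 2/v)
g = -390 (g = (-75 - 209) - 106 = -284 - 106 = -390)
y(n) = 52 + 2*n (y(n) = (52 + n) + n = 52 + 2*n)
(a(-175) - 1*(-151138)) - y(g) = (2/(-175) - 1*(-151138)) - (52 + 2*(-390)) = (2*(-1/175) + 151138) - (52 - 780) = (-2/175 + 151138) - 1*(-728) = 26449148/175 + 728 = 26576548/175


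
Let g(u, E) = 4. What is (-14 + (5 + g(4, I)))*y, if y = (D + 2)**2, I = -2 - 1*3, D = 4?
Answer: -180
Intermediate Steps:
I = -5 (I = -2 - 3 = -5)
y = 36 (y = (4 + 2)**2 = 6**2 = 36)
(-14 + (5 + g(4, I)))*y = (-14 + (5 + 4))*36 = (-14 + 9)*36 = -5*36 = -180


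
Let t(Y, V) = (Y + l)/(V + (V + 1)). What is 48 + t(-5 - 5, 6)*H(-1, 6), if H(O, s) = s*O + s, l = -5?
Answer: 48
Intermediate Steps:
H(O, s) = s + O*s (H(O, s) = O*s + s = s + O*s)
t(Y, V) = (-5 + Y)/(1 + 2*V) (t(Y, V) = (Y - 5)/(V + (V + 1)) = (-5 + Y)/(V + (1 + V)) = (-5 + Y)/(1 + 2*V))
48 + t(-5 - 5, 6)*H(-1, 6) = 48 + ((-5 + (-5 - 5))/(1 + 2*6))*(6*(1 - 1)) = 48 + ((-5 - 10)/(1 + 12))*(6*0) = 48 + (-15/13)*0 = 48 + ((1/13)*(-15))*0 = 48 - 15/13*0 = 48 + 0 = 48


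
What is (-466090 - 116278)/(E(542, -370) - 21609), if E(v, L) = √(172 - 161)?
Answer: 6292195056/233474435 + 291184*√11/233474435 ≈ 26.954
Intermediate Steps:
E(v, L) = √11
(-466090 - 116278)/(E(542, -370) - 21609) = (-466090 - 116278)/(√11 - 21609) = -582368/(-21609 + √11)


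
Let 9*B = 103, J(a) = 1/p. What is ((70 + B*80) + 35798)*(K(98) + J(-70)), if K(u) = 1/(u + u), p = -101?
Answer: -7862485/44541 ≈ -176.52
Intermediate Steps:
K(u) = 1/(2*u)
J(a) = -1/101 (J(a) = 1/(-101) = -1/101)
B = 103/9 (B = (⅑)*103 = 103/9 ≈ 11.444)
((70 + B*80) + 35798)*(K(98) + J(-70)) = ((70 + (103/9)*80) + 35798)*((½)/98 - 1/101) = ((70 + 8240/9) + 35798)*((½)*(1/98) - 1/101) = (8870/9 + 35798)*(1/196 - 1/101) = (331052/9)*(-95/19796) = -7862485/44541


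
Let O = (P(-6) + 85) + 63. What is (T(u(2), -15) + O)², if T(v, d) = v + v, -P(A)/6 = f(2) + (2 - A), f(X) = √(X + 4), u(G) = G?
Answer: 11032 - 1248*√6 ≈ 7975.0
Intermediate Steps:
f(X) = √(4 + X)
P(A) = -12 - 6*√6 + 6*A (P(A) = -6*(√(4 + 2) + (2 - A)) = -6*(√6 + (2 - A)) = -6*(2 + √6 - A) = -12 - 6*√6 + 6*A)
T(v, d) = 2*v
O = 100 - 6*√6 (O = ((-12 - 6*√6 + 6*(-6)) + 85) + 63 = ((-12 - 6*√6 - 36) + 85) + 63 = ((-48 - 6*√6) + 85) + 63 = (37 - 6*√6) + 63 = 100 - 6*√6 ≈ 85.303)
(T(u(2), -15) + O)² = (2*2 + (100 - 6*√6))² = (4 + (100 - 6*√6))² = (104 - 6*√6)²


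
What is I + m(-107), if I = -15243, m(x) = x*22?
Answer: -17597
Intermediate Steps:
m(x) = 22*x
I + m(-107) = -15243 + 22*(-107) = -15243 - 2354 = -17597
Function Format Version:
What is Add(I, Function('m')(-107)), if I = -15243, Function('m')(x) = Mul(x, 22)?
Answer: -17597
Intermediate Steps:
Function('m')(x) = Mul(22, x)
Add(I, Function('m')(-107)) = Add(-15243, Mul(22, -107)) = Add(-15243, -2354) = -17597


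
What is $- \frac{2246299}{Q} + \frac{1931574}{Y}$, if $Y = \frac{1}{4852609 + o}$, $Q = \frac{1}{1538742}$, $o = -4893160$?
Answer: $-3534801873132$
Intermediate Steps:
$Q = \frac{1}{1538742} \approx 6.4988 \cdot 10^{-7}$
$Y = - \frac{1}{40551}$ ($Y = \frac{1}{4852609 - 4893160} = \frac{1}{-40551} = - \frac{1}{40551} \approx -2.466 \cdot 10^{-5}$)
$- \frac{2246299}{Q} + \frac{1931574}{Y} = - 2246299 \frac{1}{\frac{1}{1538742}} + \frac{1931574}{- \frac{1}{40551}} = \left(-2246299\right) 1538742 + 1931574 \left(-40551\right) = -3456474615858 - 78327257274 = -3534801873132$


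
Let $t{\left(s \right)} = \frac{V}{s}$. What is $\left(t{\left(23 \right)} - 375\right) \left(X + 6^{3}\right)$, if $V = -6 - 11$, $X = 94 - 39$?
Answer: $- \frac{2341982}{23} \approx -1.0183 \cdot 10^{5}$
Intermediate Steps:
$X = 55$ ($X = 94 - 39 = 55$)
$V = -17$
$t{\left(s \right)} = - \frac{17}{s}$
$\left(t{\left(23 \right)} - 375\right) \left(X + 6^{3}\right) = \left(- \frac{17}{23} - 375\right) \left(55 + 6^{3}\right) = \left(\left(-17\right) \frac{1}{23} - 375\right) \left(55 + 216\right) = \left(- \frac{17}{23} - 375\right) 271 = \left(- \frac{8642}{23}\right) 271 = - \frac{2341982}{23}$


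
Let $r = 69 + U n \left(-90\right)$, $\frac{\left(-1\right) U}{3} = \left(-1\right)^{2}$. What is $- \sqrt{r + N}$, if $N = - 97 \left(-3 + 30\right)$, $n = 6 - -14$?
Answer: $- 5 \sqrt{114} \approx -53.385$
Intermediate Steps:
$U = -3$ ($U = - 3 \left(-1\right)^{2} = \left(-3\right) 1 = -3$)
$n = 20$ ($n = 6 + 14 = 20$)
$N = -2619$ ($N = \left(-97\right) 27 = -2619$)
$r = 5469$ ($r = 69 + \left(-3\right) 20 \left(-90\right) = 69 - -5400 = 69 + 5400 = 5469$)
$- \sqrt{r + N} = - \sqrt{5469 - 2619} = - \sqrt{2850} = - 5 \sqrt{114}$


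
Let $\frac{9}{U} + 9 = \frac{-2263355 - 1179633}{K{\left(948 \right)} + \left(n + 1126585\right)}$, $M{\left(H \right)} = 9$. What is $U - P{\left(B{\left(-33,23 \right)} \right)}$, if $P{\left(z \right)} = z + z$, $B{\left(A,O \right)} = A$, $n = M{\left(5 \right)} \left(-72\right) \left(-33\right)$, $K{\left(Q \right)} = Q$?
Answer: $\frac{899353653}{13783241} \approx 65.25$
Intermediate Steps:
$n = 21384$ ($n = 9 \left(-72\right) \left(-33\right) = \left(-648\right) \left(-33\right) = 21384$)
$P{\left(z \right)} = 2 z$
$U = - \frac{10340253}{13783241}$ ($U = \frac{9}{-9 + \frac{-2263355 - 1179633}{948 + \left(21384 + 1126585\right)}} = \frac{9}{-9 - \frac{3442988}{948 + 1147969}} = \frac{9}{-9 - \frac{3442988}{1148917}} = \frac{9}{- \frac{13783241}{1148917}} = 9 \left(- \frac{1148917}{13783241}\right) = - \frac{10340253}{13783241} \approx -0.75021$)
$U - P{\left(B{\left(-33,23 \right)} \right)} = - \frac{10340253}{13783241} - 2 \left(-33\right) = - \frac{10340253}{13783241} - -66 = - \frac{10340253}{13783241} + 66 = \frac{899353653}{13783241}$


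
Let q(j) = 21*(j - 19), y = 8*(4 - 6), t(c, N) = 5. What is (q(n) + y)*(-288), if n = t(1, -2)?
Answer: 89280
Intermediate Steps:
n = 5
y = -16 (y = 8*(-2) = -16)
q(j) = -399 + 21*j (q(j) = 21*(-19 + j) = -399 + 21*j)
(q(n) + y)*(-288) = ((-399 + 21*5) - 16)*(-288) = ((-399 + 105) - 16)*(-288) = (-294 - 16)*(-288) = -310*(-288) = 89280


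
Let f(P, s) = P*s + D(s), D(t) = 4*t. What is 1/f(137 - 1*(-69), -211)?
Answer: -1/44310 ≈ -2.2568e-5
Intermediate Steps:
f(P, s) = 4*s + P*s (f(P, s) = P*s + 4*s = 4*s + P*s)
1/f(137 - 1*(-69), -211) = 1/(-211*(4 + (137 - 1*(-69)))) = 1/(-211*(4 + (137 + 69))) = 1/(-211*(4 + 206)) = 1/(-211*210) = 1/(-44310) = -1/44310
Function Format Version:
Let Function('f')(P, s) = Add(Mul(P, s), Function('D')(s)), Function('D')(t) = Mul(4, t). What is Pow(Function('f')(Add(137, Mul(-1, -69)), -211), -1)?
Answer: Rational(-1, 44310) ≈ -2.2568e-5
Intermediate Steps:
Function('f')(P, s) = Add(Mul(4, s), Mul(P, s)) (Function('f')(P, s) = Add(Mul(P, s), Mul(4, s)) = Add(Mul(4, s), Mul(P, s)))
Pow(Function('f')(Add(137, Mul(-1, -69)), -211), -1) = Pow(Mul(-211, Add(4, Add(137, Mul(-1, -69)))), -1) = Pow(Mul(-211, Add(4, Add(137, 69))), -1) = Pow(Mul(-211, Add(4, 206)), -1) = Pow(Mul(-211, 210), -1) = Pow(-44310, -1) = Rational(-1, 44310)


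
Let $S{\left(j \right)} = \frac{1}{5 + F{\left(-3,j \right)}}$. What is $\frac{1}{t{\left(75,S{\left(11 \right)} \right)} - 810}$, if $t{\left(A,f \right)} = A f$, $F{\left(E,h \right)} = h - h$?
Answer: $- \frac{1}{795} \approx -0.0012579$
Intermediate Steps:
$F{\left(E,h \right)} = 0$
$S{\left(j \right)} = \frac{1}{5}$ ($S{\left(j \right)} = \frac{1}{5 + 0} = \frac{1}{5}$)
$\frac{1}{t{\left(75,S{\left(11 \right)} \right)} - 810} = \frac{1}{75 \cdot \frac{1}{5} - 810} = \frac{1}{15 - 810} = \frac{1}{-795} = - \frac{1}{795}$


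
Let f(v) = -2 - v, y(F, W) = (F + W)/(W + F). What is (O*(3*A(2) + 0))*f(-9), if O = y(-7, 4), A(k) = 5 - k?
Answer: 63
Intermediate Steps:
y(F, W) = 1 (y(F, W) = (F + W)/(F + W) = 1)
O = 1
(O*(3*A(2) + 0))*f(-9) = (1*(3*(5 - 1*2) + 0))*(-2 - 1*(-9)) = (1*(3*(5 - 2) + 0))*(-2 + 9) = (1*(3*3 + 0))*7 = (1*(9 + 0))*7 = (1*9)*7 = 9*7 = 63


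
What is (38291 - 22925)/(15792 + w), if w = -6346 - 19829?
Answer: -5122/3461 ≈ -1.4799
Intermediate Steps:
w = -26175
(38291 - 22925)/(15792 + w) = (38291 - 22925)/(15792 - 26175) = 15366/(-10383) = 15366*(-1/10383) = -5122/3461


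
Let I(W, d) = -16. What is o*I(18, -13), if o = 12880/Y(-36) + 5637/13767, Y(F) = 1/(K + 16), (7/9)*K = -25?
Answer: 15266288016/4589 ≈ 3.3267e+6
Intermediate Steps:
K = -225/7 (K = (9/7)*(-25) = -225/7 ≈ -32.143)
Y(F) = -7/113 (Y(F) = 1/(-225/7 + 16) = 1/(-113/7) = -7/113)
o = -954143001/4589 (o = 12880/(-7/113) + 5637/13767 = 12880*(-113/7) + 5637*(1/13767) = -207920 + 1879/4589 = -954143001/4589 ≈ -2.0792e+5)
o*I(18, -13) = -954143001/4589*(-16) = 15266288016/4589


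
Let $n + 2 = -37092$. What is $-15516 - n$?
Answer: $21578$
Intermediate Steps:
$n = -37094$ ($n = -2 - 37092 = -37094$)
$-15516 - n = -15516 - -37094 = -15516 + 37094 = 21578$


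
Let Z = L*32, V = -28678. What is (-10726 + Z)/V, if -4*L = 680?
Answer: 8083/14339 ≈ 0.56371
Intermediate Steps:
L = -170 (L = -¼*680 = -170)
Z = -5440 (Z = -170*32 = -5440)
(-10726 + Z)/V = (-10726 - 5440)/(-28678) = -16166*(-1/28678) = 8083/14339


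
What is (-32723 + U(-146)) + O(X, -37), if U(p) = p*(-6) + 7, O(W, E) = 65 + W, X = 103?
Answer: -31672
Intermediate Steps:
U(p) = 7 - 6*p (U(p) = -6*p + 7 = 7 - 6*p)
(-32723 + U(-146)) + O(X, -37) = (-32723 + (7 - 6*(-146))) + (65 + 103) = (-32723 + (7 + 876)) + 168 = (-32723 + 883) + 168 = -31840 + 168 = -31672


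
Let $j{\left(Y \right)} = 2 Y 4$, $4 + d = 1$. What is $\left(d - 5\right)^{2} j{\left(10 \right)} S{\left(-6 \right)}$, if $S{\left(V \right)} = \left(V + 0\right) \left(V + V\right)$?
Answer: $368640$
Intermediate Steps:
$d = -3$ ($d = -4 + 1 = -3$)
$S{\left(V \right)} = 2 V^{2}$ ($S{\left(V \right)} = V 2 V = 2 V^{2}$)
$j{\left(Y \right)} = 8 Y$
$\left(d - 5\right)^{2} j{\left(10 \right)} S{\left(-6 \right)} = \left(-3 - 5\right)^{2} \cdot 8 \cdot 10 \cdot 2 \left(-6\right)^{2} = \left(-8\right)^{2} \cdot 80 \cdot 2 \cdot 36 = 64 \cdot 80 \cdot 72 = 5120 \cdot 72 = 368640$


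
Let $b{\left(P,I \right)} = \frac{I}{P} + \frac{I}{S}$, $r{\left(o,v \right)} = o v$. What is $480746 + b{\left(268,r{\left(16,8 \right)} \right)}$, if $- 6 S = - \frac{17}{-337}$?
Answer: $\frac{530229566}{1139} \approx 4.6552 \cdot 10^{5}$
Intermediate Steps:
$S = - \frac{17}{2022}$ ($S = - \frac{\left(-17\right) \frac{1}{-337}}{6} = - \frac{\left(-17\right) \left(- \frac{1}{337}\right)}{6} = \left(- \frac{1}{6}\right) \frac{17}{337} = - \frac{17}{2022} \approx -0.0084075$)
$b{\left(P,I \right)} = - \frac{2022 I}{17} + \frac{I}{P}$ ($b{\left(P,I \right)} = \frac{I}{P} + \frac{I}{- \frac{17}{2022}} = \frac{I}{P} + I \left(- \frac{2022}{17}\right) = \frac{I}{P} - \frac{2022 I}{17} = - \frac{2022 I}{17} + \frac{I}{P}$)
$480746 + b{\left(268,r{\left(16,8 \right)} \right)} = 480746 - \left(- \frac{16 \cdot 8}{268} + \frac{2022}{17} \cdot 16 \cdot 8\right) = 480746 + \left(\left(- \frac{2022}{17}\right) 128 + 128 \cdot \frac{1}{268}\right) = 480746 + \left(- \frac{258816}{17} + \frac{32}{67}\right) = 480746 - \frac{17340128}{1139} = \frac{530229566}{1139}$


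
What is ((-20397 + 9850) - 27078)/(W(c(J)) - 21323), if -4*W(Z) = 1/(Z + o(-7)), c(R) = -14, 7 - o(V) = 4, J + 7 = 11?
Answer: 1655500/938211 ≈ 1.7645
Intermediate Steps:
J = 4 (J = -7 + 11 = 4)
o(V) = 3 (o(V) = 7 - 1*4 = 7 - 4 = 3)
W(Z) = -1/(4*(3 + Z)) (W(Z) = -1/(4*(Z + 3)) = -1/(4*(3 + Z)))
((-20397 + 9850) - 27078)/(W(c(J)) - 21323) = ((-20397 + 9850) - 27078)/(-1/(12 + 4*(-14)) - 21323) = (-10547 - 27078)/(-1/(12 - 56) - 21323) = -37625/(-1/(-44) - 21323) = -37625/(-1*(-1/44) - 21323) = -37625/(1/44 - 21323) = -37625/(-938211/44) = -37625*(-44/938211) = 1655500/938211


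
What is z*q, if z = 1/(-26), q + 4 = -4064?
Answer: 2034/13 ≈ 156.46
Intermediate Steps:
q = -4068 (q = -4 - 4064 = -4068)
z = -1/26 ≈ -0.038462
z*q = -1/26*(-4068) = 2034/13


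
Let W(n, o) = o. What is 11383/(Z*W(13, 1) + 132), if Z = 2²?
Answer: 11383/136 ≈ 83.698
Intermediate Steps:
Z = 4
11383/(Z*W(13, 1) + 132) = 11383/(4*1 + 132) = 11383/(4 + 132) = 11383/136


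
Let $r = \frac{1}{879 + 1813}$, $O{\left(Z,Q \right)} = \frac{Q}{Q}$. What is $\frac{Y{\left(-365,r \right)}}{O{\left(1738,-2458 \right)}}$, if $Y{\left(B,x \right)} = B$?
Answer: $-365$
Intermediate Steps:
$O{\left(Z,Q \right)} = 1$
$r = \frac{1}{2692} \approx 0.00037147$
$\frac{Y{\left(-365,r \right)}}{O{\left(1738,-2458 \right)}} = - \frac{365}{1} = \left(-365\right) 1 = -365$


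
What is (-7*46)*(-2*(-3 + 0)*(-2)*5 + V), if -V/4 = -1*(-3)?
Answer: 23184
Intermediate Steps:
V = -12 (V = -(-4)*(-3) = -4*3 = -12)
(-7*46)*(-2*(-3 + 0)*(-2)*5 + V) = (-7*46)*(-2*(-3 + 0)*(-2)*5 - 12) = -322*(-2*(-3*(-2))*5 - 12) = -322*(-12*5 - 12) = -322*(-2*30 - 12) = -322*(-60 - 12) = -322*(-72) = 23184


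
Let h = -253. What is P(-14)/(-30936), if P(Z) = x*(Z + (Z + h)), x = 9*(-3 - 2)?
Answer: -4215/10312 ≈ -0.40875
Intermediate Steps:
x = -45 (x = 9*(-5) = -45)
P(Z) = 11385 - 90*Z (P(Z) = -45*(Z + (Z - 253)) = -45*(Z + (-253 + Z)) = -45*(-253 + 2*Z) = 11385 - 90*Z)
P(-14)/(-30936) = (11385 - 90*(-14))/(-30936) = (11385 + 1260)*(-1/30936) = 12645*(-1/30936) = -4215/10312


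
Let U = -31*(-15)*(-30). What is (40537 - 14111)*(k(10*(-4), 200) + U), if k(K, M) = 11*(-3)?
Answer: -369514758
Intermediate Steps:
U = -13950 (U = 465*(-30) = -13950)
k(K, M) = -33
(40537 - 14111)*(k(10*(-4), 200) + U) = (40537 - 14111)*(-33 - 13950) = 26426*(-13983) = -369514758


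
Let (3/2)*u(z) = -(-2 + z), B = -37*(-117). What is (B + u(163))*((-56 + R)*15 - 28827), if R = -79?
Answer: -130246860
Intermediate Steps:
B = 4329
u(z) = 4/3 - 2*z/3 (u(z) = 2*(-(-2 + z))/3 = 2*(2 - z)/3 = 4/3 - 2*z/3)
(B + u(163))*((-56 + R)*15 - 28827) = (4329 + (4/3 - 2/3*163))*((-56 - 79)*15 - 28827) = (4329 + (4/3 - 326/3))*(-135*15 - 28827) = (4329 - 322/3)*(-2025 - 28827) = (12665/3)*(-30852) = -130246860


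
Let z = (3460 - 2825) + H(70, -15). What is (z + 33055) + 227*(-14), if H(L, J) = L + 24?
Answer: 30606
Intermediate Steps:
H(L, J) = 24 + L
z = 729 (z = (3460 - 2825) + (24 + 70) = 635 + 94 = 729)
(z + 33055) + 227*(-14) = (729 + 33055) + 227*(-14) = 33784 - 3178 = 30606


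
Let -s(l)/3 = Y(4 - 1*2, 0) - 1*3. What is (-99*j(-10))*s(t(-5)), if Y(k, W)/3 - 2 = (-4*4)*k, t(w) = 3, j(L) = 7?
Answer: -193347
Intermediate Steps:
Y(k, W) = 6 - 48*k (Y(k, W) = 6 + 3*((-4*4)*k) = 6 + 3*(-16*k) = 6 - 48*k)
s(l) = 279 (s(l) = -3*((6 - 48*(4 - 1*2)) - 1*3) = -3*((6 - 48*(4 - 2)) - 3) = -3*((6 - 48*2) - 3) = -3*((6 - 96) - 3) = -3*(-90 - 3) = -3*(-93) = 279)
(-99*j(-10))*s(t(-5)) = -99*7*279 = -693*279 = -193347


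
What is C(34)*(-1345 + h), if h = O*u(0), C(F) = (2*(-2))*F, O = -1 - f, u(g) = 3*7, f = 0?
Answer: 185776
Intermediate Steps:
u(g) = 21
O = -1 (O = -1 - 1*0 = -1 + 0 = -1)
C(F) = -4*F
h = -21 (h = -1*21 = -21)
C(34)*(-1345 + h) = (-4*34)*(-1345 - 21) = -136*(-1366) = 185776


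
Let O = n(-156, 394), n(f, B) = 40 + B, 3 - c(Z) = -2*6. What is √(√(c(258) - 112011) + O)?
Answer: √(434 + 6*I*√3111) ≈ 22.159 + 7.5513*I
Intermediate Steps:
c(Z) = 15 (c(Z) = 3 - (-2)*6 = 3 - 1*(-12) = 3 + 12 = 15)
O = 434 (O = 40 + 394 = 434)
√(√(c(258) - 112011) + O) = √(√(15 - 112011) + 434) = √(√(-111996) + 434) = √(6*I*√3111 + 434) = √(434 + 6*I*√3111)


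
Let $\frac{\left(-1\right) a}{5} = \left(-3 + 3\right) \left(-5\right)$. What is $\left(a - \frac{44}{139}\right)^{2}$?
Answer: $\frac{1936}{19321} \approx 0.1002$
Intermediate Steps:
$a = 0$ ($a = - 5 \left(-3 + 3\right) \left(-5\right) = - 5 \cdot 0 \left(-5\right) = \left(-5\right) 0 = 0$)
$\left(a - \frac{44}{139}\right)^{2} = \left(0 - \frac{44}{139}\right)^{2} = \left(- \frac{44}{139}\right)^{2} = \frac{1936}{19321}$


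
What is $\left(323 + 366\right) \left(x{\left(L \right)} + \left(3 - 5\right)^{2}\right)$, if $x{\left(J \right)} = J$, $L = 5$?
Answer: $6201$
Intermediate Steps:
$\left(323 + 366\right) \left(x{\left(L \right)} + \left(3 - 5\right)^{2}\right) = \left(323 + 366\right) \left(5 + \left(3 - 5\right)^{2}\right) = 689 \left(5 + \left(-2\right)^{2}\right) = 689 \left(5 + 4\right) = 689 \cdot 9 = 6201$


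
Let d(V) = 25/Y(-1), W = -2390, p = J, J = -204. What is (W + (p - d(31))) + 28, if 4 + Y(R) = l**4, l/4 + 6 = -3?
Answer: -4309884417/1679612 ≈ -2566.0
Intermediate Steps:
l = -36 (l = -24 + 4*(-3) = -24 - 12 = -36)
p = -204
Y(R) = 1679612 (Y(R) = -4 + (-36)**4 = -4 + 1679616 = 1679612)
d(V) = 25/1679612
(W + (p - d(31))) + 28 = (-2390 + (-204 - 1*25/1679612)) + 28 = (-2390 + (-204 - 25/1679612)) + 28 = (-2390 - 342640873/1679612) + 28 = -4356913553/1679612 + 28 = -4309884417/1679612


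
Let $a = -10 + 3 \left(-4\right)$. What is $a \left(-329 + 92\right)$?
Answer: $5214$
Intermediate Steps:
$a = -22$ ($a = -10 - 12 = -22$)
$a \left(-329 + 92\right) = - 22 \left(-329 + 92\right) = \left(-22\right) \left(-237\right) = 5214$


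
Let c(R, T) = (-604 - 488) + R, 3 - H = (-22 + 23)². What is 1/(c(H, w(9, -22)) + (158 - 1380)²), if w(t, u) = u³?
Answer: 1/1492194 ≈ 6.7015e-7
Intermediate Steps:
H = 2 (H = 3 - (-22 + 23)² = 3 - 1*1² = 3 - 1*1 = 3 - 1 = 2)
c(R, T) = -1092 + R
1/(c(H, w(9, -22)) + (158 - 1380)²) = 1/((-1092 + 2) + (158 - 1380)²) = 1/(-1090 + (-1222)²) = 1/(-1090 + 1493284) = 1/1492194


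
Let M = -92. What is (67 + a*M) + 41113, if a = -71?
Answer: 47712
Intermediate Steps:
(67 + a*M) + 41113 = (67 - 71*(-92)) + 41113 = (67 + 6532) + 41113 = 6599 + 41113 = 47712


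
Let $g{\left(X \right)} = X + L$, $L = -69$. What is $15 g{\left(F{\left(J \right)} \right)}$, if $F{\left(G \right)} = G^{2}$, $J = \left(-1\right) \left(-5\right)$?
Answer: $-660$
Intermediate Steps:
$J = 5$
$g{\left(X \right)} = -69 + X$ ($g{\left(X \right)} = X - 69 = -69 + X$)
$15 g{\left(F{\left(J \right)} \right)} = 15 \left(-69 + 5^{2}\right) = 15 \left(-69 + 25\right) = 15 \left(-44\right) = -660$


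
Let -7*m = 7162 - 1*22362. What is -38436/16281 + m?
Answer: 82400716/37989 ≈ 2169.1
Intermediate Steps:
m = 15200/7 (m = -(7162 - 1*22362)/7 = -(7162 - 22362)/7 = -1/7*(-15200) = 15200/7 ≈ 2171.4)
-38436/16281 + m = -38436/16281 + 15200/7 = -38436*1/16281 + 15200/7 = -12812/5427 + 15200/7 = 82400716/37989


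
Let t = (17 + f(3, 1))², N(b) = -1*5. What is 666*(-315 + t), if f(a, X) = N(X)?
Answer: -113886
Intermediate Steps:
N(b) = -5
f(a, X) = -5
t = 144 (t = (17 - 5)² = 12² = 144)
666*(-315 + t) = 666*(-315 + 144) = 666*(-171) = -113886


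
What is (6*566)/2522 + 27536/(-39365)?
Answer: 32118874/49639265 ≈ 0.64705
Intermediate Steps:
(6*566)/2522 + 27536/(-39365) = 3396*(1/2522) + 27536*(-1/39365) = 1698/1261 - 27536/39365 = 32118874/49639265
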